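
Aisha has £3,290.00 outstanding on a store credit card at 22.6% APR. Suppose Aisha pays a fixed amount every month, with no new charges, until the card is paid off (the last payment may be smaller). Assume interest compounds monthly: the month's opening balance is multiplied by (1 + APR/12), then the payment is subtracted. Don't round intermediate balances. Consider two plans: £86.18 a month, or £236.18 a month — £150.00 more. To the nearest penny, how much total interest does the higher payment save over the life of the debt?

Monthly rate r = 22.6%/12 = 1.88333% = 0.0188333.
At £86.18/mo: n = ⌈−ln(1 − rB₀/P)/ln(1+r)⌉ = 69 payments (last £2.67); total interest = total paid − £3,290.00 = £2,572.91.
At £236.18/mo: 17 payments (last £73.31); total interest £562.19.
Interest saved = £2,572.91 − £562.19 = £2,010.72.

£2,010.72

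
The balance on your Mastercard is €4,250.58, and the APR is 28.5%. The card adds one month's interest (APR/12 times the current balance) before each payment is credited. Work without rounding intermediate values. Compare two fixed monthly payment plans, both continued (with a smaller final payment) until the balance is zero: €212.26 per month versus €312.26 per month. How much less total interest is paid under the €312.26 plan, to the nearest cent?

€641.90

Monthly rate r = 28.5%/12 = 2.375% = 0.02375.
At €212.26/mo: n = ⌈−ln(1 − rB₀/P)/ln(1+r)⌉ = 28 payments (last €106.88); total interest = total paid − €4,250.58 = €1,587.32.
At €312.26/mo: 17 payments (last €199.84); total interest €945.42.
Interest saved = €1,587.32 − €945.42 = €641.90.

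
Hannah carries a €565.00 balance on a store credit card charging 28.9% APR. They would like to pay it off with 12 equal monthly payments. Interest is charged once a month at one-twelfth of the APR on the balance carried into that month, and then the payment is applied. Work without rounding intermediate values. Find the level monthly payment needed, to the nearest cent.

Monthly rate r = 28.9%/12 = 2.40833% = 0.0240833.
Level-payment amortization: P = B₀·r / (1 − (1+r)^(−n)) = 565.00·0.0240833 / (1 − 1.02408^(−12)).
Denominator 1 − (1+r)^(−12) = 0.248417911.
P = 13.6071 / 0.248417911 ≈ 54.77.

€54.77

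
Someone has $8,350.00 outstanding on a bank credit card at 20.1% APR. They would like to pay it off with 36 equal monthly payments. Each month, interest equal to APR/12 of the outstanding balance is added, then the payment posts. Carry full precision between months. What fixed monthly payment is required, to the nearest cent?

Monthly rate r = 20.1%/12 = 1.675% = 0.01675.
Level-payment amortization: P = B₀·r / (1 − (1+r)^(−n)) = 8350.00·0.01675 / (1 − 1.01675^(−36)).
Denominator 1 − (1+r)^(−36) = 0.450092705.
P = 139.863 / 0.450092705 ≈ 310.74.

$310.74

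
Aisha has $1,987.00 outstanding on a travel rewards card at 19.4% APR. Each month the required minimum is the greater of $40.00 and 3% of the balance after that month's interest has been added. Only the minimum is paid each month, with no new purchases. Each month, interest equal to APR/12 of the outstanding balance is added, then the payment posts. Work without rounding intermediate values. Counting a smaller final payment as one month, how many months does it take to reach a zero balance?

76 months

Monthly rate r = 19.4%/12 = 1.61667% = 0.0161667.
While 3% of the post-interest balance exceeds $40.00, each month B ← (B·(1+r))·(1 − 0.03), i.e. B shrinks by the factor (1+r)·0.97 = 0.98568.
This holds for months 1–29. Entering month 30 the balance is $1,307.86; 3% of the post-interest balance is now below $40.00, so the flat $40.00 minimum applies from here.
From month 30 a fixed $40.00 at rate r clears $1,307.86 in 47 more payments. Total: 29 + 47 = 76 months.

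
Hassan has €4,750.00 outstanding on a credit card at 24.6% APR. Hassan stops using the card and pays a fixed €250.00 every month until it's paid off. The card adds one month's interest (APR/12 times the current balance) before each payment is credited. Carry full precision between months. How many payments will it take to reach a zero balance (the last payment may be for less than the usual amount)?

25 months

Monthly rate r = 24.6%/12 = 2.05% = 0.0205.
Recurrence: B ← B·(1+r) − €250.00.
Month 1: interest €97.38; balance after payment €4,597.38.
Month 2: interest €94.25; balance after payment €4,441.62.
Closed form: n = −ln(1 − rB₀/P)/ln(1+r) = −ln(0.6105)/ln(1.0205) ≈ 24.318, so the balance reaches zero during payment 25.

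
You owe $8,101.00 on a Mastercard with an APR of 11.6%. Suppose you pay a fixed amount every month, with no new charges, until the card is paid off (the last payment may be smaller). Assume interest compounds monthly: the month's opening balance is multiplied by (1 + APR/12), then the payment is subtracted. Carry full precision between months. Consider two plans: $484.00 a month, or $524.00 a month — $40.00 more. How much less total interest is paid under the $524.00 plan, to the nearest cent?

$63.05

Monthly rate r = 11.6%/12 = 0.966667% = 0.00966667.
At $484.00/mo: n = ⌈−ln(1 − rB₀/P)/ln(1+r)⌉ = 19 payments (last $168.08); total interest = total paid − $8,101.00 = $779.08.
At $524.00/mo: 17 payments (last $433.03); total interest $716.03.
Interest saved = $779.08 − $716.03 = $63.05.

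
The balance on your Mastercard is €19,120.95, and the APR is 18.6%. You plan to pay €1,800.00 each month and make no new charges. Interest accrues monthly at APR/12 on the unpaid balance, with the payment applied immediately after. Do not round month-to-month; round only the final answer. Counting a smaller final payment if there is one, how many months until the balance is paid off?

Monthly rate r = 18.6%/12 = 1.55% = 0.0155.
Recurrence: B ← B·(1+r) − €1,800.00.
Month 1: interest €296.37; balance after payment €17,617.32.
Month 2: interest €273.07; balance after payment €16,090.39.
Closed form: n = −ln(1 − rB₀/P)/ln(1+r) = −ln(0.83535)/ln(1.0155) ≈ 11.697, so the balance reaches zero during payment 12.

12 payments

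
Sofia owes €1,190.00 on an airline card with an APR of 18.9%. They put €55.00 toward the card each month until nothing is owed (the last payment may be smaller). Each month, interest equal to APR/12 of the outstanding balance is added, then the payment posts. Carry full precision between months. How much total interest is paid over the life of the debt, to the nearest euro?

Monthly rate r = 18.9%/12 = 1.575% = 0.01575.
Payoff takes n = ⌈−ln(1 − rB₀/P)/ln(1+r)⌉ = ⌈26.664⌉ = 27 payments; the last is €36.62.
Total paid = 26·€55.00 + €36.62 = €1,466.62.
Total interest = total paid − principal = €1,466.62 − €1,190.00 = €276.62.

€277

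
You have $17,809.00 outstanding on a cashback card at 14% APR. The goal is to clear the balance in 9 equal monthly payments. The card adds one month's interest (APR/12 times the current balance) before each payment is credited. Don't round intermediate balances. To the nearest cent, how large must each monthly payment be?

$2,095.99

Monthly rate r = 14%/12 = 1.16667% = 0.0116667.
Level-payment amortization: P = B₀·r / (1 − (1+r)^(−n)) = 17809.00·0.0116667 / (1 − 1.01167^(−9)).
Denominator 1 − (1+r)^(−9) = 0.0991281142.
P = 207.772 / 0.0991281142 ≈ 2095.99.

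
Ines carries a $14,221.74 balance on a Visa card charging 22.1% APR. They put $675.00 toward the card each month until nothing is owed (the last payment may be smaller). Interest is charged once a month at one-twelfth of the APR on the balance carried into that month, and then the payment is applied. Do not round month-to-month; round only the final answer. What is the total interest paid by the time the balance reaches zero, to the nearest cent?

Monthly rate r = 22.1%/12 = 1.84167% = 0.0184167.
Payoff takes n = ⌈−ln(1 − rB₀/P)/ln(1+r)⌉ = ⌈26.909⌉ = 27 payments; the last is $614.02.
Total paid = 26·$675.00 + $614.02 = $18,164.02.
Total interest = total paid − principal = $18,164.02 − $14,221.74 = $3,942.28.

$3,942.28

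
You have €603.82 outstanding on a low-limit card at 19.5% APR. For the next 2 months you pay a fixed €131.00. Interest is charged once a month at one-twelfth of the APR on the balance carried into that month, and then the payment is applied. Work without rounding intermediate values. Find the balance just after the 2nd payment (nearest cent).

Monthly rate r = 19.5%/12 = 1.625% = 0.01625.
Each month: B ← B·(1+r) − €131.00.
Month 1: interest €9.81; balance after payment €482.63.
Month 2: interest €7.84; balance after payment €359.47.

€359.47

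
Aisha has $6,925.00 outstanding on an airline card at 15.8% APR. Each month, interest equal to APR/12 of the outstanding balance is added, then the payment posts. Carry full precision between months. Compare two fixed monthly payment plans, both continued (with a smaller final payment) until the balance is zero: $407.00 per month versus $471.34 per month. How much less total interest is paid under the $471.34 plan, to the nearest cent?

Monthly rate r = 15.8%/12 = 1.31667% = 0.0131667.
At $407.00/mo: n = ⌈−ln(1 − rB₀/P)/ln(1+r)⌉ = 20 payments (last $159.44); total interest = total paid − $6,925.00 = $967.44.
At $471.34/mo: 17 payments (last $205.91); total interest $822.35.
Interest saved = $967.44 − $822.35 = $145.09.

$145.09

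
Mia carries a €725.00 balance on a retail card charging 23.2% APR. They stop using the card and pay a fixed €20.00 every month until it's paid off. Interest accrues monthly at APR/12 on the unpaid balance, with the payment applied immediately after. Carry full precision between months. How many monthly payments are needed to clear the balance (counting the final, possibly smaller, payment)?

Monthly rate r = 23.2%/12 = 1.93333% = 0.0193333.
Recurrence: B ← B·(1+r) − €20.00.
Month 1: interest €14.02; balance after payment €719.02.
Month 2: interest €13.90; balance after payment €712.92.
Closed form: n = −ln(1 − rB₀/P)/ln(1+r) = −ln(0.29917)/ln(1.01933) ≈ 63.020, so the balance reaches zero during payment 64.

64 payments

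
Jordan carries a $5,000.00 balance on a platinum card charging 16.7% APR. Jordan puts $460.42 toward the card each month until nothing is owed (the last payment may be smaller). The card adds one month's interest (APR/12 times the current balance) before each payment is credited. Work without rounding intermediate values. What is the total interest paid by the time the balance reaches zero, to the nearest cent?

Monthly rate r = 16.7%/12 = 1.39167% = 0.0139167.
Payoff takes n = ⌈−ln(1 − rB₀/P)/ln(1+r)⌉ = ⌈11.855⌉ = 12 payments; the last is $394.21.
Total paid = 11·$460.42 + $394.21 = $5,458.83.
Total interest = total paid − principal = $5,458.83 − $5,000.00 = $458.83.

$458.83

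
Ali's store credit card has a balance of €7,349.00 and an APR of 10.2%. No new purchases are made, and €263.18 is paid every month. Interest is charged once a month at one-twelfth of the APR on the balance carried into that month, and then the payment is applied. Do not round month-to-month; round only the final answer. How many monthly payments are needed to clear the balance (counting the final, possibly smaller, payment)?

Monthly rate r = 10.2%/12 = 0.85% = 0.0085.
Recurrence: B ← B·(1+r) − €263.18.
Month 1: interest €62.47; balance after payment €7,148.29.
Month 2: interest €60.76; balance after payment €6,945.87.
Closed form: n = −ln(1 − rB₀/P)/ln(1+r) = −ln(0.76265)/ln(1.0085) ≈ 32.013, so the balance reaches zero during payment 33.

33 months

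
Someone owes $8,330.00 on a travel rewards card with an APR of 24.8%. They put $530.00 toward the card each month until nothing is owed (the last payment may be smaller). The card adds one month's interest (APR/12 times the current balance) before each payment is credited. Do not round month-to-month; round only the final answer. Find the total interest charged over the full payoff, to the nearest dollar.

$1,847

Monthly rate r = 24.8%/12 = 2.06667% = 0.0206667.
Payoff takes n = ⌈−ln(1 − rB₀/P)/ln(1+r)⌉ = ⌈19.201⌉ = 20 payments; the last is $107.31.
Total paid = 19·$530.00 + $107.31 = $10,177.31.
Total interest = total paid − principal = $10,177.31 − $8,330.00 = $1,847.31.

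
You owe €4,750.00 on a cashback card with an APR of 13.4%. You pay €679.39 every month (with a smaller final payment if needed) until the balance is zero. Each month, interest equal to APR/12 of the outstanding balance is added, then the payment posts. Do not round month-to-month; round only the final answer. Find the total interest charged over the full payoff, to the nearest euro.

Monthly rate r = 13.4%/12 = 1.11667% = 0.0111667.
Payoff takes n = ⌈−ln(1 − rB₀/P)/ln(1+r)⌉ = ⌈7.320⌉ = 8 payments; the last is €218.33.
Total paid = 7·€679.39 + €218.33 = €4,974.06.
Total interest = total paid − principal = €4,974.06 − €4,750.00 = €224.06.

€224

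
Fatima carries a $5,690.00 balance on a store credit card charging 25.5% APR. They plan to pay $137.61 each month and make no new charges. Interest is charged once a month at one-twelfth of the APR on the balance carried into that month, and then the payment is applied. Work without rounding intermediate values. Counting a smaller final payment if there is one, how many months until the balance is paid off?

Monthly rate r = 25.5%/12 = 2.125% = 0.02125.
Recurrence: B ← B·(1+r) − $137.61.
Month 1: interest $120.91; balance after payment $5,673.30.
Month 2: interest $120.56; balance after payment $5,656.25.
Closed form: n = −ln(1 − rB₀/P)/ln(1+r) = −ln(0.12134)/ln(1.02125) ≈ 100.306, so the balance reaches zero during payment 101.

101 months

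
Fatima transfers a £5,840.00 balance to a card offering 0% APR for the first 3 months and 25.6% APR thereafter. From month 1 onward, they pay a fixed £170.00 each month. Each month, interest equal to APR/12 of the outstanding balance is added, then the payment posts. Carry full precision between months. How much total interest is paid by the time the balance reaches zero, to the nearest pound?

Promo months 1–3 at r₀ = 0%/12 = 0; months 4+ at r₁ = 25.6%/12 = 0.0213333.
After month 3 (no interest yet): B = £5,840.00 − 3·£170.00 = £5,330.00.
Then at r₁ with £170.00/mo: n₂ = −ln(1 − r₁·B/P)/ln(1+r₁) ≈ 52.36 → 53 more payments.
Total paid = 55·£170.00 + £61.27 = £9,411.27; interest = £9,411.27 − £5,840.00 = £3,571.27.

£3,571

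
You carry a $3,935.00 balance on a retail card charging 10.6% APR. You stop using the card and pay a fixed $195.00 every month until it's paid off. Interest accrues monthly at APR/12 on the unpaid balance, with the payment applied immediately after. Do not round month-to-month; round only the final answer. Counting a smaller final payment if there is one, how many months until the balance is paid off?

23 months

Monthly rate r = 10.6%/12 = 0.883333% = 0.00883333.
Recurrence: B ← B·(1+r) − $195.00.
Month 1: interest $34.76; balance after payment $3,774.76.
Month 2: interest $33.34; balance after payment $3,613.10.
Closed form: n = −ln(1 − rB₀/P)/ln(1+r) = −ln(0.82175)/ln(1.00883) ≈ 22.323, so the balance reaches zero during payment 23.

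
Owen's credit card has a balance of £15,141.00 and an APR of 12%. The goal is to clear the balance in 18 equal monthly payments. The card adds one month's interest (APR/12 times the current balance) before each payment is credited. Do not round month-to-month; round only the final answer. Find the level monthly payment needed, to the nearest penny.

£923.33

Monthly rate r = 12%/12 = 1% = 0.01.
Level-payment amortization: P = B₀·r / (1 − (1+r)^(−n)) = 15141.00·0.01 / (1 − 1.01^(−18)).
Denominator 1 − (1+r)^(−18) = 0.163982686.
P = 151.41 / 0.163982686 ≈ 923.33.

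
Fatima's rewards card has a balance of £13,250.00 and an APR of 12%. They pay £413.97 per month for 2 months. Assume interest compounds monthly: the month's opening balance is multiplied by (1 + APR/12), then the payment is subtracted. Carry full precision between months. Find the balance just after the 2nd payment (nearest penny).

Monthly rate r = 12%/12 = 1% = 0.01.
Each month: B ← B·(1+r) − £413.97.
Month 1: interest £132.50; balance after payment £12,968.53.
Month 2: interest £129.69; balance after payment £12,684.25.

£12,684.25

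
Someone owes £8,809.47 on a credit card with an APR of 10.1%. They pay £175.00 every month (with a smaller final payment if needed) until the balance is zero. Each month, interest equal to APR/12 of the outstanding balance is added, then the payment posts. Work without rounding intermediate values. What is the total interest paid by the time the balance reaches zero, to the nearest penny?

Monthly rate r = 10.1%/12 = 0.841667% = 0.00841667.
Payoff takes n = ⌈−ln(1 − rB₀/P)/ln(1+r)⌉ = ⌈65.754⌉ = 66 payments; the last is £132.13.
Total paid = 65·£175.00 + £132.13 = £11,507.13.
Total interest = total paid − principal = £11,507.13 − £8,809.47 = £2,697.66.

£2,697.66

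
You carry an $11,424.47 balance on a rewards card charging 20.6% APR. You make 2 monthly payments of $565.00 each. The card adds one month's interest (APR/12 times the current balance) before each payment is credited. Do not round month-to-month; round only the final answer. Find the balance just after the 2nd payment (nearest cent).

Monthly rate r = 20.6%/12 = 1.71667% = 0.0171667.
Each month: B ← B·(1+r) − $565.00.
Month 1: interest $196.12; balance after payment $11,055.59.
Month 2: interest $189.79; balance after payment $10,680.38.

$10,680.38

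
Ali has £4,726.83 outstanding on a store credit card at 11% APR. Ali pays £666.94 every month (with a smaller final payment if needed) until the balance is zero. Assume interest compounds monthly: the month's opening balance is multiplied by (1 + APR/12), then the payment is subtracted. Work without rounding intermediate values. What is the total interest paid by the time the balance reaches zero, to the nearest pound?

£184

Monthly rate r = 11%/12 = 0.916667% = 0.00916667.
Payoff takes n = ⌈−ln(1 − rB₀/P)/ln(1+r)⌉ = ⌈7.362⌉ = 8 payments; the last is £241.86.
Total paid = 7·£666.94 + £241.86 = £4,910.44.
Total interest = total paid − principal = £4,910.44 − £4,726.83 = £183.61.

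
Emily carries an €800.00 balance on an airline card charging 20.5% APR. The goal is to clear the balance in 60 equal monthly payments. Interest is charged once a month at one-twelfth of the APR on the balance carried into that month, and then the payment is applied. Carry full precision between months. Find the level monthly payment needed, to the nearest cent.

Monthly rate r = 20.5%/12 = 1.70833% = 0.0170833.
Level-payment amortization: P = B₀·r / (1 − (1+r)^(−n)) = 800.00·0.0170833 / (1 − 1.01708^(−60)).
Denominator 1 − (1+r)^(−60) = 0.638084038.
P = 13.6667 / 0.638084038 ≈ 21.42.

€21.42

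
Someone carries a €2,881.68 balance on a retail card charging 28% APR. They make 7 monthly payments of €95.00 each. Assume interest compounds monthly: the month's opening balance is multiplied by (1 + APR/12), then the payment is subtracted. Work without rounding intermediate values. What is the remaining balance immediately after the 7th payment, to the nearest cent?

€2,673.21

Monthly rate r = 28%/12 = 2.33333% = 0.0233333.
Each month: B ← B·(1+r) − €95.00.
Month 1: interest €67.24; balance after payment €2,853.92.
Month 2: interest €66.59; balance after payment €2,825.51.
Month 3: interest €65.93; balance after payment €2,796.44.
Month 4: interest €65.25; balance after payment €2,766.69.
Month 5: interest €64.56; balance after payment €2,736.25.
Month 6: interest €63.85; balance after payment €2,705.09.
Month 7: interest €63.12; balance after payment €2,673.21.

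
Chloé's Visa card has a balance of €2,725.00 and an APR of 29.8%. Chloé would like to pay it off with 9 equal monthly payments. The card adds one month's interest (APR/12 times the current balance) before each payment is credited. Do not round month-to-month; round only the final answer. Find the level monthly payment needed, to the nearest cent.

Monthly rate r = 29.8%/12 = 2.48333% = 0.0248333.
Level-payment amortization: P = B₀·r / (1 − (1+r)^(−n)) = 2725.00·0.0248333 / (1 − 1.02483^(−9)).
Denominator 1 − (1+r)^(−9) = 0.198098887.
P = 67.6708 / 0.198098887 ≈ 341.60.

€341.60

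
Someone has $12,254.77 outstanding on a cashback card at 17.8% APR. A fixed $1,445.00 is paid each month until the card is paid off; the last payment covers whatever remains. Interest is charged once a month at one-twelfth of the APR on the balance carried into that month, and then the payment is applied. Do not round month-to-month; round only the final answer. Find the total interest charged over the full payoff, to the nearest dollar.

$940

Monthly rate r = 17.8%/12 = 1.48333% = 0.0148333.
Payoff takes n = ⌈−ln(1 − rB₀/P)/ln(1+r)⌉ = ⌈9.131⌉ = 10 payments; the last is $190.13.
Total paid = 9·$1,445.00 + $190.13 = $13,195.13.
Total interest = total paid − principal = $13,195.13 − $12,254.77 = $940.36.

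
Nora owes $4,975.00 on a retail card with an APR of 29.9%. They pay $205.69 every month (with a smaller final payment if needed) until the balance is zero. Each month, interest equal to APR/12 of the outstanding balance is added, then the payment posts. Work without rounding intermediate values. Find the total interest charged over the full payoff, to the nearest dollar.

$2,739

Monthly rate r = 29.9%/12 = 2.49167% = 0.0249167.
Payoff takes n = ⌈−ln(1 − rB₀/P)/ln(1+r)⌉ = ⌈37.501⌉ = 38 payments; the last is $103.73.
Total paid = 37·$205.69 + $103.73 = $7,714.26.
Total interest = total paid − principal = $7,714.26 − $4,975.00 = $2,739.26.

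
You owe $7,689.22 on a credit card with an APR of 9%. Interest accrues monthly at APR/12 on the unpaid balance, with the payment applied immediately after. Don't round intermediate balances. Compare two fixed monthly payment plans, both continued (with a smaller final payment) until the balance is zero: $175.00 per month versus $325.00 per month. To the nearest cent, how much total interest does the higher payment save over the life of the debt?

$866.99

Monthly rate r = 9%/12 = 0.75% = 0.0075.
At $175.00/mo: n = ⌈−ln(1 − rB₀/P)/ln(1+r)⌉ = 54 payments (last $88.49); total interest = total paid − $7,689.22 = $1,674.27.
At $325.00/mo: 27 payments (last $46.50); total interest $807.28.
Interest saved = $1,674.27 − $807.28 = $866.99.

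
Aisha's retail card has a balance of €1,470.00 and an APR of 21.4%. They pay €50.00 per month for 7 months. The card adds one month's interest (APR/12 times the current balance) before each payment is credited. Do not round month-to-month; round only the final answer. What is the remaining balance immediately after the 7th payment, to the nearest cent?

€1,294.33

Monthly rate r = 21.4%/12 = 1.78333% = 0.0178333.
Each month: B ← B·(1+r) − €50.00.
Month 1: interest €26.21; balance after payment €1,446.21.
Month 2: interest €25.79; balance after payment €1,422.01.
Month 3: interest €25.36; balance after payment €1,397.36.
Month 4: interest €24.92; balance after payment €1,372.28.
Month 5: interest €24.47; balance after payment €1,346.76.
Month 6: interest €24.02; balance after payment €1,320.77.
Month 7: interest €23.55; balance after payment €1,294.33.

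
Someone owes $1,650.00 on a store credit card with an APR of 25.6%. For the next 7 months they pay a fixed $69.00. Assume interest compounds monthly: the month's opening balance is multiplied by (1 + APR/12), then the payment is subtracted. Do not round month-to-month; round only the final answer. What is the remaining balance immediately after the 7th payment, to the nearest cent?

Monthly rate r = 25.6%/12 = 2.13333% = 0.0213333.
Each month: B ← B·(1+r) − $69.00.
Month 1: interest $35.20; balance after payment $1,616.20.
Month 2: interest $34.48; balance after payment $1,581.68.
Month 3: interest $33.74; balance after payment $1,546.42.
Month 4: interest $32.99; balance after payment $1,510.41.
Month 5: interest $32.22; balance after payment $1,473.63.
Month 6: interest $31.44; balance after payment $1,436.07.
Month 7: interest $30.64; balance after payment $1,397.71.

$1,397.71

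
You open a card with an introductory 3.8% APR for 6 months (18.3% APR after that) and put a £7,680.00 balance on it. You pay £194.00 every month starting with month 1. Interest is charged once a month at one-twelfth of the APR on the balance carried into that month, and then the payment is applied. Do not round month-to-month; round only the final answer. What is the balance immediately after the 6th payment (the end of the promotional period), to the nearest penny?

£6,653.83

Promo months 1–6 at r₀ = 3.8%/12 = 0.00316667; months 7+ at r₁ = 18.3%/12 = 0.01525.
After month 6: iterate B ← B·(1+r₀) − £194.00 for 6 months → £6,653.83.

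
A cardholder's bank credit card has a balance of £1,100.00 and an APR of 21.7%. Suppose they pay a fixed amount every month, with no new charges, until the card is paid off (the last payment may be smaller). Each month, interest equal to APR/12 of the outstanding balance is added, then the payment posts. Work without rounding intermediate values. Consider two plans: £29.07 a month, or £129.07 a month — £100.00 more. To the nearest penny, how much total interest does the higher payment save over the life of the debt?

£664.40

Monthly rate r = 21.7%/12 = 1.80833% = 0.0180833.
At £29.07/mo: n = ⌈−ln(1 − rB₀/P)/ln(1+r)⌉ = 65 payments (last £9.57); total interest = total paid − £1,100.00 = £770.05.
At £129.07/mo: 10 payments (last £44.02); total interest £105.65.
Interest saved = £770.05 − £105.65 = £664.40.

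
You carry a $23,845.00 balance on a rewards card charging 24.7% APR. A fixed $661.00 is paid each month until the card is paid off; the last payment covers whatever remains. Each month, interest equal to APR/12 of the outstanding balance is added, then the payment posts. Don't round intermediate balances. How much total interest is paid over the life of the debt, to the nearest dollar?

$20,176

Monthly rate r = 24.7%/12 = 2.05833% = 0.0205833.
Payoff takes n = ⌈−ln(1 − rB₀/P)/ln(1+r)⌉ = ⌈66.595⌉ = 67 payments; the last is $395.09.
Total paid = 66·$661.00 + $395.09 = $44,021.09.
Total interest = total paid − principal = $44,021.09 − $23,845.00 = $20,176.09.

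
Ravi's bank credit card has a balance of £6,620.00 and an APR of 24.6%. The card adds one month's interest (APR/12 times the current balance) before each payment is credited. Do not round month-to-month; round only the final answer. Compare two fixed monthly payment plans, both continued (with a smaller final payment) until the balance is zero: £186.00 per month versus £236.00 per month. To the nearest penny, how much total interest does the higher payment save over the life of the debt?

£2,036.14

Monthly rate r = 24.6%/12 = 2.05% = 0.0205.
At £186.00/mo: n = ⌈−ln(1 − rB₀/P)/ln(1+r)⌉ = 65 payments (last £84.86); total interest = total paid − £6,620.00 = £5,368.86.
At £236.00/mo: 43 payments (last £40.72); total interest £3,332.72.
Interest saved = £5,368.86 − £3,332.72 = £2,036.14.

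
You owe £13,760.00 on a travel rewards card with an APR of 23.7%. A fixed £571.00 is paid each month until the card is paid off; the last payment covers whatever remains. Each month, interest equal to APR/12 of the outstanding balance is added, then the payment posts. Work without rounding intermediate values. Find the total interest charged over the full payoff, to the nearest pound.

£5,105

Monthly rate r = 23.7%/12 = 1.975% = 0.01975.
Payoff takes n = ⌈−ln(1 − rB₀/P)/ln(1+r)⌉ = ⌈33.038⌉ = 34 payments; the last is £21.98.
Total paid = 33·£571.00 + £21.98 = £18,864.98.
Total interest = total paid − principal = £18,864.98 − £13,760.00 = £5,104.98.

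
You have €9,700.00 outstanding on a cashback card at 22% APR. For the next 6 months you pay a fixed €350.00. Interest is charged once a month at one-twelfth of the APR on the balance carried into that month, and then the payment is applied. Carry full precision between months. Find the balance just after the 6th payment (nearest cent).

Monthly rate r = 22%/12 = 1.83333% = 0.0183333.
Each month: B ← B·(1+r) − €350.00.
Month 1: interest €177.83; balance after payment €9,527.83.
Month 2: interest €174.68; balance after payment €9,352.51.
Month 3: interest €171.46; balance after payment €9,173.97.
Month 4: interest €168.19; balance after payment €8,992.16.
Month 5: interest €164.86; balance after payment €8,807.02.
Month 6: interest €161.46; balance after payment €8,618.48.

€8,618.48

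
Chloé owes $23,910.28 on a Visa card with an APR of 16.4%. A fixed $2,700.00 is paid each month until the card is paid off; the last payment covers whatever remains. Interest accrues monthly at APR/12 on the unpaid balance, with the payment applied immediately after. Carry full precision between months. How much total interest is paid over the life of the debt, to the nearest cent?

Monthly rate r = 16.4%/12 = 1.36667% = 0.0136667.
Payoff takes n = ⌈−ln(1 − rB₀/P)/ln(1+r)⌉ = ⌈9.503⌉ = 10 payments; the last is $1,364.00.
Total paid = 9·$2,700.00 + $1,364.00 = $25,664.00.
Total interest = total paid − principal = $25,664.00 − $23,910.28 = $1,753.72.

$1,753.72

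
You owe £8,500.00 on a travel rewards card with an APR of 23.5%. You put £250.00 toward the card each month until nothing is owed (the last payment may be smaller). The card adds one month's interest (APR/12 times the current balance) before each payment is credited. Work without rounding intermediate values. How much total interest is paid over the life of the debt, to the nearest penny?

Monthly rate r = 23.5%/12 = 1.95833% = 0.0195833.
Payoff takes n = ⌈−ln(1 − rB₀/P)/ln(1+r)⌉ = ⌈56.518⌉ = 57 payments; the last is £130.14.
Total paid = 56·£250.00 + £130.14 = £14,130.14.
Total interest = total paid − principal = £14,130.14 − £8,500.00 = £5,630.14.

£5,630.14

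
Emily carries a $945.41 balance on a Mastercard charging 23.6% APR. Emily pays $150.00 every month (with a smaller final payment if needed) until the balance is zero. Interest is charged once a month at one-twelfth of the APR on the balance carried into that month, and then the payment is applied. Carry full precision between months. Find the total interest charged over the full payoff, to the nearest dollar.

Monthly rate r = 23.6%/12 = 1.96667% = 0.0196667.
Payoff takes n = ⌈−ln(1 − rB₀/P)/ln(1+r)⌉ = ⌈6.795⌉ = 7 payments; the last is $119.48.
Total paid = 6·$150.00 + $119.48 = $1,019.48.
Total interest = total paid − principal = $1,019.48 − $945.41 = $74.07.

$74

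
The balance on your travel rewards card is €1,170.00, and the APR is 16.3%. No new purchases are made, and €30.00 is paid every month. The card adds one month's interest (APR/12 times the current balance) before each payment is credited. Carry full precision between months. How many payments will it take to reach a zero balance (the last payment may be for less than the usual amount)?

56 months

Monthly rate r = 16.3%/12 = 1.35833% = 0.0135833.
Recurrence: B ← B·(1+r) − €30.00.
Month 1: interest €15.89; balance after payment €1,155.89.
Month 2: interest €15.70; balance after payment €1,141.59.
Closed form: n = −ln(1 − rB₀/P)/ln(1+r) = −ln(0.47025)/ln(1.01358) ≈ 55.922, so the balance reaches zero during payment 56.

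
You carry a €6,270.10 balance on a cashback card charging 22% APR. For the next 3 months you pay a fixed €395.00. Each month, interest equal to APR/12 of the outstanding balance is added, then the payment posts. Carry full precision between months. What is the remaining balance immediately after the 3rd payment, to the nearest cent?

€5,414.46

Monthly rate r = 22%/12 = 1.83333% = 0.0183333.
Each month: B ← B·(1+r) − €395.00.
Month 1: interest €114.95; balance after payment €5,990.05.
Month 2: interest €109.82; balance after payment €5,704.87.
Month 3: interest €104.59; balance after payment €5,414.46.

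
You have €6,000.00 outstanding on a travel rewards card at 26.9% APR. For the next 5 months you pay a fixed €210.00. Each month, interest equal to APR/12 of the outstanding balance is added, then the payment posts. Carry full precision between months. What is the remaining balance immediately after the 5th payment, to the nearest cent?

Monthly rate r = 26.9%/12 = 2.24167% = 0.0224167.
Each month: B ← B·(1+r) − €210.00.
Month 1: interest €134.50; balance after payment €5,924.50.
Month 2: interest €132.81; balance after payment €5,847.31.
Month 3: interest €131.08; balance after payment €5,768.38.
Month 4: interest €129.31; balance after payment €5,687.69.
Month 5: interest €127.50; balance after payment €5,605.19.

€5,605.19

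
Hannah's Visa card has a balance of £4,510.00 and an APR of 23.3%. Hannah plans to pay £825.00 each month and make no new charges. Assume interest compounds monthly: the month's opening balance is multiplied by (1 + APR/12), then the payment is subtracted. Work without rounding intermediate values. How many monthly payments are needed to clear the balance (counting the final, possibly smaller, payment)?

Monthly rate r = 23.3%/12 = 1.94167% = 0.0194167.
Recurrence: B ← B·(1+r) − £825.00.
Month 1: interest £87.57; balance after payment £3,772.57.
Month 2: interest £73.25; balance after payment £3,020.82.
Month 3: interest £58.65; balance after payment £2,254.47.
Month 4: interest £43.77; balance after payment £1,473.25.
Month 5: interest £28.61; balance after payment £676.85.
Month 6: interest £13.14; balance after payment £0.00.

6 payments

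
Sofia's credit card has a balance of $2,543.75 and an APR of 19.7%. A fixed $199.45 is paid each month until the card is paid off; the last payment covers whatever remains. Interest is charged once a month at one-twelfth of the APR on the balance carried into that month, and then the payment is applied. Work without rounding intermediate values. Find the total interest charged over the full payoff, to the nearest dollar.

$334

Monthly rate r = 19.7%/12 = 1.64167% = 0.0164167.
Payoff takes n = ⌈−ln(1 − rB₀/P)/ln(1+r)⌉ = ⌈14.428⌉ = 15 payments; the last is $85.71.
Total paid = 14·$199.45 + $85.71 = $2,878.01.
Total interest = total paid − principal = $2,878.01 − $2,543.75 = $334.26.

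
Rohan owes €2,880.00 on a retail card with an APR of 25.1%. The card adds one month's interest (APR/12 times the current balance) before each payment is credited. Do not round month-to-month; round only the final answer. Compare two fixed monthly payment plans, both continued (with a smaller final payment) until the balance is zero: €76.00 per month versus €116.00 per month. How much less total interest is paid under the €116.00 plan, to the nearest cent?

€1,670.84

Monthly rate r = 25.1%/12 = 2.09167% = 0.0209167.
At €76.00/mo: n = ⌈−ln(1 − rB₀/P)/ln(1+r)⌉ = 76 payments (last €75.96); total interest = total paid − €2,880.00 = €2,895.96.
At €116.00/mo: 36 payments (last €45.12); total interest €1,225.12.
Interest saved = €2,895.96 − €1,225.12 = €1,670.84.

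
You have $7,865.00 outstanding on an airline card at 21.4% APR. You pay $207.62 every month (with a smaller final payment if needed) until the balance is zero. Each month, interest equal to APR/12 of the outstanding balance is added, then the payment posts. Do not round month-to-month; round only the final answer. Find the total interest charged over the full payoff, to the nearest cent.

Monthly rate r = 21.4%/12 = 1.78333% = 0.0178333.
Payoff takes n = ⌈−ln(1 − rB₀/P)/ln(1+r)⌉ = ⌈63.681⌉ = 64 payments; the last is $141.89.
Total paid = 63·$207.62 + $141.89 = $13,221.95.
Total interest = total paid − principal = $13,221.95 − $7,865.00 = $5,356.95.

$5,356.95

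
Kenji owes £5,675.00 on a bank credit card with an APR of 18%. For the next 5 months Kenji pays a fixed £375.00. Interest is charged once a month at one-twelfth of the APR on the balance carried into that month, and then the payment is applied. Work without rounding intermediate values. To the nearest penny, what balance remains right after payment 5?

£4,181.49

Monthly rate r = 18%/12 = 1.5% = 0.015.
Each month: B ← B·(1+r) − £375.00.
Month 1: interest £85.12; balance after payment £5,385.12.
Month 2: interest £80.78; balance after payment £5,090.90.
Month 3: interest £76.36; balance after payment £4,792.27.
Month 4: interest £71.88; balance after payment £4,489.15.
Month 5: interest £67.34; balance after payment £4,181.49.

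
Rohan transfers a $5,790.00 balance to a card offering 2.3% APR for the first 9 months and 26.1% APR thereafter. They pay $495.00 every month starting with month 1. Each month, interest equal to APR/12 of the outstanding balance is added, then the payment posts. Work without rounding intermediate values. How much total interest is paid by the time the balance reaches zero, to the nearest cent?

$127.25

Promo months 1–9 at r₀ = 2.3%/12 = 0.00191667; months 10+ at r₁ = 26.1%/12 = 0.02175.
After month 9: iterate B ← B·(1+r₀) − $495.00 for 9 months → $1,401.34.
Then at r₁ with $495.00/mo: n₂ = −ln(1 − r₁·B/P)/ln(1+r₁) ≈ 2.95 → 3 more payments.
Total paid = 11·$495.00 + $472.25 = $5,917.25; interest = $5,917.25 − $5,790.00 = $127.25.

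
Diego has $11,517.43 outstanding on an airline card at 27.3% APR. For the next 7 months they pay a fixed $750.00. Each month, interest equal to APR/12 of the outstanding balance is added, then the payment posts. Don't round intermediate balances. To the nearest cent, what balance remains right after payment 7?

Monthly rate r = 27.3%/12 = 2.275% = 0.02275.
Each month: B ← B·(1+r) − $750.00.
Month 1: interest $262.02; balance after payment $11,029.45.
Month 2: interest $250.92; balance after payment $10,530.37.
Month 3: interest $239.57; balance after payment $10,019.94.
Month 4: interest $227.95; balance after payment $9,497.89.
Month 5: interest $216.08; balance after payment $8,963.97.
Month 6: interest $203.93; balance after payment $8,417.90.
Month 7: interest $191.51; balance after payment $7,859.41.

$7,859.41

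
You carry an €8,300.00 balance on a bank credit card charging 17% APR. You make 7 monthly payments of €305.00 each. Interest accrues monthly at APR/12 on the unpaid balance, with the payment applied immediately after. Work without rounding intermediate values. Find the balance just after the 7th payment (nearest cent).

Monthly rate r = 17%/12 = 1.41667% = 0.0141667.
Each month: B ← B·(1+r) − €305.00.
Month 1: interest €117.58; balance after payment €8,112.58.
Month 2: interest €114.93; balance after payment €7,922.51.
Month 3: interest €112.24; balance after payment €7,729.75.
Month 4: interest €109.50; balance after payment €7,534.25.
Month 5: interest €106.74; balance after payment €7,335.99.
Month 6: interest €103.93; balance after payment €7,134.91.
Month 7: interest €101.08; balance after payment €6,930.99.

€6,930.99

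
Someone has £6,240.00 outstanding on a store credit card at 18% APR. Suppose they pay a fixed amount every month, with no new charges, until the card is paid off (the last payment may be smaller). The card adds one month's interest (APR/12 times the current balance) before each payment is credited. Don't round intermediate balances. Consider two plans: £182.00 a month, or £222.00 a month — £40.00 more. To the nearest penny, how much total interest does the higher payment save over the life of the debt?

£663.48

Monthly rate r = 18%/12 = 1.5% = 0.015.
At £182.00/mo: n = ⌈−ln(1 − rB₀/P)/ln(1+r)⌉ = 49 payments (last £91.79); total interest = total paid − £6,240.00 = £2,587.79.
At £222.00/mo: 37 payments (last £172.31); total interest £1,924.31.
Interest saved = £2,587.79 − £1,924.31 = £663.48.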